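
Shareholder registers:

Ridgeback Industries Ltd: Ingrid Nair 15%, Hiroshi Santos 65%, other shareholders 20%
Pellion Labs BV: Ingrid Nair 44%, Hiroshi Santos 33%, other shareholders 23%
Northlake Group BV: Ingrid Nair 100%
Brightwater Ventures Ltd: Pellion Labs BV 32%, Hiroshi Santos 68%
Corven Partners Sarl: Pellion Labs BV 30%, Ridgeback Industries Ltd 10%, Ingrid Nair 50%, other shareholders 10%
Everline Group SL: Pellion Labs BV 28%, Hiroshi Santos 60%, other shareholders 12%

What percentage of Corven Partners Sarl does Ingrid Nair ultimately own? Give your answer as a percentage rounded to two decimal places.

64.70%

Ingrid reaches Corven along 3 paths.
Via Pellion: 44% × 30% = 13.2%.
Via Ridgeback: 15% × 10% = 1.5%.
Direct stake: 50% = 50%.
Total: 13.2% + 1.5% + 50% = 64.7%.
Rounded: 64.70%.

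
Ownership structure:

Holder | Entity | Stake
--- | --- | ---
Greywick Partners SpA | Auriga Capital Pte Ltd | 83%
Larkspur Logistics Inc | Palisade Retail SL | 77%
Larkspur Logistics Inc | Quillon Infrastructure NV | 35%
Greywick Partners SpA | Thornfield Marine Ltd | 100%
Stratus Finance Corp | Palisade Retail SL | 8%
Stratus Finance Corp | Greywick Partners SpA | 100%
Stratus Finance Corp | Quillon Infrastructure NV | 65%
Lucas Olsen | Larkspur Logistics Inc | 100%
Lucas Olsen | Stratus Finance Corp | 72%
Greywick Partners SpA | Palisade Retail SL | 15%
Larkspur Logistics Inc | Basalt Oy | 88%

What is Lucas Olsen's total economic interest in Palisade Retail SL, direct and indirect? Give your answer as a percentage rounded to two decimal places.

Lucas reaches Palisade along 3 paths.
Via Stratus: 72% × 8% = 5.76%.
Via Larkspur: 100% × 77% = 77%.
Via Stratus → Greywick: 72% × 100% × 15% = 10.8%.
Total: 5.76% + 77% + 10.8% = 93.56%.

93.56%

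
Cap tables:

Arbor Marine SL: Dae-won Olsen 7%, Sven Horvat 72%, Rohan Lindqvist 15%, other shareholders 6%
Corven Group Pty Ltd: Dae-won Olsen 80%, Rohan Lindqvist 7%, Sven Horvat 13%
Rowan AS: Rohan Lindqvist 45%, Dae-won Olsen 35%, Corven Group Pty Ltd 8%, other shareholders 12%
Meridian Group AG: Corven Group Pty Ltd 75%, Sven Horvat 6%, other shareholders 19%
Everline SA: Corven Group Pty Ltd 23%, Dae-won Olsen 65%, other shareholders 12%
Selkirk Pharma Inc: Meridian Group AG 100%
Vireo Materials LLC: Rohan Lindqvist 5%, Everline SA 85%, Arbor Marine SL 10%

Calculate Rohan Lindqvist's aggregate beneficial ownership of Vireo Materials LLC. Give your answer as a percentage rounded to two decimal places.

7.87%

Rohan reaches Vireo along 3 paths.
Direct stake: 5% = 5%.
Via Corven → Everline: 7% × 23% × 85% = 1.3685%.
Via Arbor: 15% × 10% = 1.5%.
Total: 5% + 1.3685% + 1.5% = 7.8685%.
Rounded: 7.87%.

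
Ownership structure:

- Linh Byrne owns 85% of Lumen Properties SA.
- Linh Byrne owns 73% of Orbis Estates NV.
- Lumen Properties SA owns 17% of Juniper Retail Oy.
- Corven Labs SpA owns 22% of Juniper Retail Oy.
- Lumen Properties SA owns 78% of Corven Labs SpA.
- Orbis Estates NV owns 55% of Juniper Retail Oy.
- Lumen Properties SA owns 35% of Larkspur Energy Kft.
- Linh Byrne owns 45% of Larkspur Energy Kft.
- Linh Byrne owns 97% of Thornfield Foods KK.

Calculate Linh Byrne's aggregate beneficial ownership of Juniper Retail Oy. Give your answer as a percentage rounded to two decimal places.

Linh reaches Juniper along 3 paths.
Via Orbis: 73% × 55% = 40.15%.
Via Lumen → Corven: 85% × 78% × 22% = 14.586%.
Via Lumen: 85% × 17% = 14.45%.
Total: 40.15% + 14.586% + 14.45% = 69.186%.
Rounded: 69.19%.

69.19%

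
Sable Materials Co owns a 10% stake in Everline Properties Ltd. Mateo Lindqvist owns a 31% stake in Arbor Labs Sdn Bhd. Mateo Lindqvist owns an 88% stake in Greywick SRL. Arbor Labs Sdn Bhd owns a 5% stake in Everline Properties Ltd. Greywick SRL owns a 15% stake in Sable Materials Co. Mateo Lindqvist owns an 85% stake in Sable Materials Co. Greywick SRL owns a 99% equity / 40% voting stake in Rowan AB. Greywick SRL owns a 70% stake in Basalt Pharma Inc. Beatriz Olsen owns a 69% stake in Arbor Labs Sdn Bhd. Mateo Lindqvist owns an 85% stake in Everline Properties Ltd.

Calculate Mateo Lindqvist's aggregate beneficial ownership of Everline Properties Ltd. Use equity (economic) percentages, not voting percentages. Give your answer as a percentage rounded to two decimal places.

96.37%

Mateo reaches Everline along 4 paths.
Direct stake: 85% = 85%.
Via Arbor: 31% × 5% = 1.55%.
Via Sable: 85% × 10% = 8.5%.
Via Greywick → Sable: 88% × 15% × 10% = 1.32%.
Total: 85% + 1.55% + 8.5% + 1.32% = 96.37%.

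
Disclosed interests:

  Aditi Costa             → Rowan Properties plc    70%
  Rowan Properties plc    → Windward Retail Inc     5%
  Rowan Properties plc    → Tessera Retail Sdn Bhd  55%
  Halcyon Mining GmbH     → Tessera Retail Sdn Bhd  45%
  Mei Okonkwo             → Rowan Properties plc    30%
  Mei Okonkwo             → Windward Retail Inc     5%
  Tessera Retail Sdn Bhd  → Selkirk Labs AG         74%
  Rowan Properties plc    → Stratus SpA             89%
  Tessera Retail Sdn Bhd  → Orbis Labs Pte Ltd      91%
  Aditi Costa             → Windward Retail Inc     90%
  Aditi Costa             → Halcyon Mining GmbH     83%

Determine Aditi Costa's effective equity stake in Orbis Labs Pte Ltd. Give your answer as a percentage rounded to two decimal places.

69.02%

Aditi reaches Orbis along 2 paths.
Via Halcyon → Tessera: 83% × 45% × 91% = 33.9885%.
Via Rowan → Tessera: 70% × 55% × 91% = 35.035%.
Total: 33.9885% + 35.035% = 69.0235%.
Rounded: 69.02%.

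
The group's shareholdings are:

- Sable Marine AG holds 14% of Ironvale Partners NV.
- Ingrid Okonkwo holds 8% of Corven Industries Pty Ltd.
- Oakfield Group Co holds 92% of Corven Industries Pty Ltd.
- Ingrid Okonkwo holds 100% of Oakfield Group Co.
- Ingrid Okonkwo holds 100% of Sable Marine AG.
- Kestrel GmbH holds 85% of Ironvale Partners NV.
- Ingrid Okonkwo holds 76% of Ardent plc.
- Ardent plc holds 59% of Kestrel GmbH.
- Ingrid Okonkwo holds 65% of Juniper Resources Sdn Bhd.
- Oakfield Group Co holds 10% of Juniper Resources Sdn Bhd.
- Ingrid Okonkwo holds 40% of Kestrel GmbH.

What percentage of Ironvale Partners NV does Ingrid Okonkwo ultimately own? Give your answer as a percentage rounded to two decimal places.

86.11%

Ingrid reaches Ironvale along 3 paths.
Via Ardent → Kestrel: 76% × 59% × 85% = 38.114%.
Via Kestrel: 40% × 85% = 34%.
Via Sable: 100% × 14% = 14%.
Total: 38.114% + 34% + 14% = 86.114%.
Rounded: 86.11%.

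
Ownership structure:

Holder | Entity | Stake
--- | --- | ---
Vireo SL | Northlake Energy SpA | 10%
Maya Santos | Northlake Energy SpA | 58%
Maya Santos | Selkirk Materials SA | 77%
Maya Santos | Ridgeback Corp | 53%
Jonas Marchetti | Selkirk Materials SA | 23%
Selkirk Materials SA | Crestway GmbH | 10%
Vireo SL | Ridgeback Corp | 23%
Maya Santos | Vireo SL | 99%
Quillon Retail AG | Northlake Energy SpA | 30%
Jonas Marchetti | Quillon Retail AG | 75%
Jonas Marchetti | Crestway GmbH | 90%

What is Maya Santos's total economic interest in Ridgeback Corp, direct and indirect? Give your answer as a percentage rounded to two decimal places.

75.77%

Maya reaches Ridgeback along 2 paths.
Via Vireo: 99% × 23% = 22.77%.
Direct stake: 53% = 53%.
Total: 22.77% + 53% = 75.77%.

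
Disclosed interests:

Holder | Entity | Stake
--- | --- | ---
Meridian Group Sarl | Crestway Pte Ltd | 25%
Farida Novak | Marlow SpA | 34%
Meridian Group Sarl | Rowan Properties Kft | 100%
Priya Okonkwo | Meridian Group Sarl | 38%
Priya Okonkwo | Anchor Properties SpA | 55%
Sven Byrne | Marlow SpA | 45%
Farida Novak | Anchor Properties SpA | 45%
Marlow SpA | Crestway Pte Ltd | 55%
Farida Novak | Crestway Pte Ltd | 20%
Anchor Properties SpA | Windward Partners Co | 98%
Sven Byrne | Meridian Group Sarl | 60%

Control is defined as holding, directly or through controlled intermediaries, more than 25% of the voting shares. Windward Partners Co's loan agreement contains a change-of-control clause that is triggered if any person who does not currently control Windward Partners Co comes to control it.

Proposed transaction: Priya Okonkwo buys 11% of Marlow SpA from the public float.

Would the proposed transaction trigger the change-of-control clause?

The purchase changes only Priya's holdings, so Priya is the only person who could newly come to control Windward.
Priya holds 55% of Anchor, so Priya controls Anchor.
Anchor holds 98% of Windward, so Priya controls Windward.
So Priya already controls Windward before the transaction.
After the purchase, Priya holds 11% of Marlow directly.
Priya controlled Windward already, so this is not a new person acquiring control; every other person's position is unchanged or reduced.
No new person acquires control, so the clause is not triggered.

No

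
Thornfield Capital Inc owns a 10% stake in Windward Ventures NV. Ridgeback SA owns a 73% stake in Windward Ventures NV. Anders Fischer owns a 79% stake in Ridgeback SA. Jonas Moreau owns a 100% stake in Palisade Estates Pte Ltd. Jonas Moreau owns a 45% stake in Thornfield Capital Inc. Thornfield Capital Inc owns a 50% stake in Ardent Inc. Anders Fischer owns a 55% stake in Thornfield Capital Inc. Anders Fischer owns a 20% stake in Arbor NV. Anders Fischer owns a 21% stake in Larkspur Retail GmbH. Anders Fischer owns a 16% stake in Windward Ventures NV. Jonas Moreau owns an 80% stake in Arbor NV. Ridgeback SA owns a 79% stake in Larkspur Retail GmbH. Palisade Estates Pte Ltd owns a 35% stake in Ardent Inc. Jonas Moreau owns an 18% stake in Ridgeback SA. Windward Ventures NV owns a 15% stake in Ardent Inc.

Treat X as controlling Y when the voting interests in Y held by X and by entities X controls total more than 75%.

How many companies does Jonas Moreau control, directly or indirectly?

Jonas holds 80% of Arbor, so Jonas controls Arbor.
Jonas holds 100% of Palisade, so Jonas controls Palisade.
No other company's threshold is met.
Jonas controls 2 companies.

2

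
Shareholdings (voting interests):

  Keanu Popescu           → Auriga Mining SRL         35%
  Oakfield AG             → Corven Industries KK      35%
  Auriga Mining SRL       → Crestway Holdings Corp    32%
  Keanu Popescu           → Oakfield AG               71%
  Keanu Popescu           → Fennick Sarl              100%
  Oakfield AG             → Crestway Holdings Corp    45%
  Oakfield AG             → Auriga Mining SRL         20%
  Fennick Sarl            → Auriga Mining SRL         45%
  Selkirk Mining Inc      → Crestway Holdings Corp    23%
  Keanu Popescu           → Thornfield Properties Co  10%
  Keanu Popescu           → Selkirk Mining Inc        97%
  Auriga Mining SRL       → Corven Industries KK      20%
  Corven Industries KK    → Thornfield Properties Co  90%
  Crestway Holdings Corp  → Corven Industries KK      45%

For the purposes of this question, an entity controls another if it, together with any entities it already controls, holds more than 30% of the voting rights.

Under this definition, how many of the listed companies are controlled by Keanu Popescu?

Keanu holds 71% of Oakfield, so Keanu controls Oakfield.
Keanu holds 100% of Fennick, so Keanu controls Fennick.
Fennick and Oakfield and Keanu together hold 45% + 20% + 35% = 100% of Auriga, so Keanu controls Auriga.
Keanu holds 97% of Selkirk, so Keanu controls Selkirk.
Selkirk and Auriga and Oakfield together hold 23% + 32% + 45% = 100% of Crestway, so Keanu controls Crestway.
Auriga and Crestway and Oakfield together hold 20% + 45% + 35% = 100% of Corven, so Keanu controls Corven.
Keanu and Corven together hold 10% + 90% = 100% of Thornfield, so Keanu controls Thornfield.
Keanu controls 7 companies.

7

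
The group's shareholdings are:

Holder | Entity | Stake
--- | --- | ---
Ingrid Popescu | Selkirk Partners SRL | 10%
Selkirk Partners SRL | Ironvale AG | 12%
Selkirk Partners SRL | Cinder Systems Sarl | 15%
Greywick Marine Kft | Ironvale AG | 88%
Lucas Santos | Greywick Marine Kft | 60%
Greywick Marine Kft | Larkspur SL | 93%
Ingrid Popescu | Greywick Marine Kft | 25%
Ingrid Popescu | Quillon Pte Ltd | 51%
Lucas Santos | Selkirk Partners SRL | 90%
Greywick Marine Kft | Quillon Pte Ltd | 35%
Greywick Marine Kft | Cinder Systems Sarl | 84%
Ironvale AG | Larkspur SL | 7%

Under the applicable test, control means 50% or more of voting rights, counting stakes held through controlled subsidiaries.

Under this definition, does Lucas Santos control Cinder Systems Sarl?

Yes

Lucas holds 90% of Selkirk, so Lucas controls Selkirk.
Lucas holds 60% of Greywick, so Lucas controls Greywick.
Greywick and Selkirk together hold 84% + 15% = 99% of Cinder, so Lucas controls Cinder.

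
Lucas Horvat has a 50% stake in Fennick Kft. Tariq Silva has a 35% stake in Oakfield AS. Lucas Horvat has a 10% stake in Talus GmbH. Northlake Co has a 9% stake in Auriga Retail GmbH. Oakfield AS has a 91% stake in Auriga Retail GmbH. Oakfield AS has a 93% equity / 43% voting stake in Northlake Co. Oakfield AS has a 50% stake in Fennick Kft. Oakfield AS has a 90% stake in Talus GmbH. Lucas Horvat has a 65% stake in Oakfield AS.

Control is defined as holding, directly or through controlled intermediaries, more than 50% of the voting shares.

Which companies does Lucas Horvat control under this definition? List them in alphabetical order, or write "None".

Lucas holds 65% of Oakfield, so Lucas controls Oakfield.
Oakfield holds 91% of Auriga, so Lucas controls Auriga.
Oakfield and Lucas together hold 50% + 50% = 100% of Fennick, so Lucas controls Fennick.
Lucas and Oakfield together hold 10% + 90% = 100% of Talus, so Lucas controls Talus.
No other company's threshold is met.

Auriga Retail GmbH, Fennick Kft, Oakfield AS, Talus GmbH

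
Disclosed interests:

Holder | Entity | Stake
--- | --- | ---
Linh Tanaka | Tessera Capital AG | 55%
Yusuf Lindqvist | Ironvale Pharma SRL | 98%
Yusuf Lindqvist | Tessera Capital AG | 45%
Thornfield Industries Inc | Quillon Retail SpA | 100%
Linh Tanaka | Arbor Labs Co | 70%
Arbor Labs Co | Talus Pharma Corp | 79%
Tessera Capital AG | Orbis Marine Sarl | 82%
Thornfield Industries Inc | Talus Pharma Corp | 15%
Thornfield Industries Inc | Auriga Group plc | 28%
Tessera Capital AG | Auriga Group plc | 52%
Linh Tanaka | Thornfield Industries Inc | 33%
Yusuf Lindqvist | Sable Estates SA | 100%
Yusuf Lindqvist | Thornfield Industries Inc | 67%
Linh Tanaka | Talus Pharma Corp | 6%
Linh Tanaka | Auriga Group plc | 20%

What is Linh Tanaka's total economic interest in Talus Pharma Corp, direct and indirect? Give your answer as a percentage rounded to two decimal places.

Linh reaches Talus along 3 paths.
Direct stake: 6% = 6%.
Via Thornfield: 33% × 15% = 4.95%.
Via Arbor: 70% × 79% = 55.3%.
Total: 6% + 4.95% + 55.3% = 66.25%.

66.25%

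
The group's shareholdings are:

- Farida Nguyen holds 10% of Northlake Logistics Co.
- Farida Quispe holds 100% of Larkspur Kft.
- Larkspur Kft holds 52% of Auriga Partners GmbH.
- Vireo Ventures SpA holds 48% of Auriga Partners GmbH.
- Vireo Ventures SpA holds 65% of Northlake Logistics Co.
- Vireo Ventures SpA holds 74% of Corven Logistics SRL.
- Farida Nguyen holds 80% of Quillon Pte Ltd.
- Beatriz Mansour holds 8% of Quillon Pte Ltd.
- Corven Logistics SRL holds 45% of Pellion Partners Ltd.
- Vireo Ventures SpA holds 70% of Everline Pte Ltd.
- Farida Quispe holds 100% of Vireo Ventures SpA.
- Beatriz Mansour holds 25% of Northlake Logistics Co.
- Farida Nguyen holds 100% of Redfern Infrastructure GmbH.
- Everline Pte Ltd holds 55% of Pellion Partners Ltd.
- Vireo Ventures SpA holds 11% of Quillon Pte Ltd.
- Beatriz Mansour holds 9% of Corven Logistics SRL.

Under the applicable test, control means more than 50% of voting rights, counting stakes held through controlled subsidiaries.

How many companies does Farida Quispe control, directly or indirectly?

7

Farida Quispe holds 100% of Vireo, so Farida Quispe controls Vireo.
Farida Quispe holds 100% of Larkspur, so Farida Quispe controls Larkspur.
Vireo holds 70% of Everline, so Farida Quispe controls Everline.
Vireo holds 74% of Corven, so Farida Quispe controls Corven.
Everline and Corven together hold 55% + 45% = 100% of Pellion, so Farida Quispe controls Pellion.
Vireo and Larkspur together hold 48% + 52% = 100% of Auriga, so Farida Quispe controls Auriga.
Vireo holds 65% of Northlake, so Farida Quispe controls Northlake.
No other company's threshold is met.
Farida Quispe controls 7 companies.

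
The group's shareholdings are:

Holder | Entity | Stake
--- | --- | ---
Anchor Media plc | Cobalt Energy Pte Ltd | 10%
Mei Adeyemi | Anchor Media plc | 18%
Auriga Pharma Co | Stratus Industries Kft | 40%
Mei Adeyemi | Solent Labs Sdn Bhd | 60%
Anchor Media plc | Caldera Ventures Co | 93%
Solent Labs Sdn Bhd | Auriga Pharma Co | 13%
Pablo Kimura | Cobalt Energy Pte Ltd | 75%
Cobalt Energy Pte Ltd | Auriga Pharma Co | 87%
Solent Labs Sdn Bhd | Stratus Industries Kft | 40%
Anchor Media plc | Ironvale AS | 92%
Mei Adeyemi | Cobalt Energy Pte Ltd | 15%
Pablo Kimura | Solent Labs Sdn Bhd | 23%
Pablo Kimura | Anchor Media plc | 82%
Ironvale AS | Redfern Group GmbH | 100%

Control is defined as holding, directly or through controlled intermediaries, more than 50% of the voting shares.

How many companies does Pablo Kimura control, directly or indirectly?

Pablo holds 82% of Anchor, so Pablo controls Anchor.
Anchor and Pablo together hold 10% + 75% = 85% of Cobalt, so Pablo controls Cobalt.
Cobalt holds 87% of Auriga, so Pablo controls Auriga.
Anchor holds 92% of Ironvale, so Pablo controls Ironvale.
Anchor holds 93% of Caldera, so Pablo controls Caldera.
Ironvale holds 100% of Redfern, so Pablo controls Redfern.
No other company's threshold is met.
Pablo controls 6 companies.

6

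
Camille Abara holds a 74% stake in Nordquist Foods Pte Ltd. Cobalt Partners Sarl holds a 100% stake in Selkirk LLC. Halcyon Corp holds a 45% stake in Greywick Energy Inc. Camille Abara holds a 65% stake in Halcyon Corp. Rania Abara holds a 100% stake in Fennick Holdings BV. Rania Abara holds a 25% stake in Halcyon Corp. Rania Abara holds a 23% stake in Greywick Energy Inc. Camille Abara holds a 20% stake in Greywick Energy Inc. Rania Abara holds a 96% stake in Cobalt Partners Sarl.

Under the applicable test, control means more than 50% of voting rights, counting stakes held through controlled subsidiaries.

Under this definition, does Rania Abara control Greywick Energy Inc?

Rania holds 96% of Cobalt, so Rania controls Cobalt.
Cobalt holds 100% of Selkirk, so Rania controls Selkirk.
Rania holds 100% of Fennick, so Rania controls Fennick.
In Greywick, Rania's side holds only 23%, not > 50%.
So Rania does not control Greywick.

No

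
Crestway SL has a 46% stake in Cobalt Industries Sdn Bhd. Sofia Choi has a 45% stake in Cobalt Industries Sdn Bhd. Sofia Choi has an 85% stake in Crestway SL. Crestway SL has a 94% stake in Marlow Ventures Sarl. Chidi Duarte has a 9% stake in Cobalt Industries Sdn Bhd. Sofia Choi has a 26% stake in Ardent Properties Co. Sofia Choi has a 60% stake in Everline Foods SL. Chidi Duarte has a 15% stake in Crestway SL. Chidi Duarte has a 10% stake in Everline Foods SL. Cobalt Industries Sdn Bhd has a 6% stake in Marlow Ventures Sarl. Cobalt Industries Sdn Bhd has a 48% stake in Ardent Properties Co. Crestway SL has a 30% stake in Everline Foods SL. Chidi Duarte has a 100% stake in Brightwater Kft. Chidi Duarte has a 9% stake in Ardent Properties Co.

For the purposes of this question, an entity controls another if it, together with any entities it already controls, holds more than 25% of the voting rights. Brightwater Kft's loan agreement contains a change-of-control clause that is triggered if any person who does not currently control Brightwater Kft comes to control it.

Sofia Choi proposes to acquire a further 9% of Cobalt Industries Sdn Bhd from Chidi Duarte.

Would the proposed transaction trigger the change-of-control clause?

The purchase adds only to Sofia's holdings (Chidi's stake shrinks), so Sofia is the only person who could newly come to control Brightwater.
Sofia holds 85% of Crestway, so Sofia controls Crestway.
Crestway and Sofia together hold 46% + 45% = 91% of Cobalt, so Sofia controls Cobalt.
Crestway and Sofia together hold 30% + 60% = 90% of Everline, so Sofia controls Everline.
Sofia and Cobalt together hold 26% + 48% = 74% of Ardent, so Sofia controls Ardent.
Crestway and Cobalt together hold 94% + 6% = 100% of Marlow, so Sofia controls Marlow.
Neither Sofia nor any entity Sofia controls holds any voting interest in Brightwater.
So before the transaction, Sofia does not control Brightwater.
After the purchase, Sofia's direct stake in Cobalt rises to 45% + 9% = 54%, and Chidi's stake falls to 0%.
Crestway and Sofia together hold 46% + 54% = 100% of Cobalt, so Sofia controls Cobalt.
After the transaction, neither Sofia nor any entity Sofia controls holds a voting interest in Brightwater, so Sofia still does not control it.
No new person acquires control, so the clause is not triggered.

No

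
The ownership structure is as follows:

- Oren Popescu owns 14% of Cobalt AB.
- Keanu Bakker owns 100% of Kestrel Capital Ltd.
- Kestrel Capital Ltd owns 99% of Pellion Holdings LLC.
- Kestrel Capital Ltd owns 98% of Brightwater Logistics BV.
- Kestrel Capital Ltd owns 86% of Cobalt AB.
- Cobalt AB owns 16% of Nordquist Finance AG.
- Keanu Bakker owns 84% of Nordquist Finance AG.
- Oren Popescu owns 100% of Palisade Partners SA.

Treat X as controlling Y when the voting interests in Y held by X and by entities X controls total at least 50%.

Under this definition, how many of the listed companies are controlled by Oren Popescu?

Oren holds 100% of Palisade, so Oren controls Palisade.
No other company's threshold is met.
Oren controls 1 company.

1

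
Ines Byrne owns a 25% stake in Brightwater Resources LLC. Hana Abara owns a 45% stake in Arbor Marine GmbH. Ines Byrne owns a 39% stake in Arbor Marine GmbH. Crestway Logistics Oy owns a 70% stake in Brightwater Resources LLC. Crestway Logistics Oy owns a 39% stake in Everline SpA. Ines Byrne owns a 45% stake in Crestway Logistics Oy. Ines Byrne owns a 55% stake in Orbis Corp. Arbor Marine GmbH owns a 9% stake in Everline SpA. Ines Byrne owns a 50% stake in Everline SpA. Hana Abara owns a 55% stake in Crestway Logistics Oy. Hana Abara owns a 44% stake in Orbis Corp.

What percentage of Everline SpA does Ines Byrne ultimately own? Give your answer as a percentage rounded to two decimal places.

71.06%

Ines reaches Everline along 3 paths.
Via Crestway: 45% × 39% = 17.55%.
Direct stake: 50% = 50%.
Via Arbor: 39% × 9% = 3.51%.
Total: 17.55% + 50% + 3.51% = 71.06%.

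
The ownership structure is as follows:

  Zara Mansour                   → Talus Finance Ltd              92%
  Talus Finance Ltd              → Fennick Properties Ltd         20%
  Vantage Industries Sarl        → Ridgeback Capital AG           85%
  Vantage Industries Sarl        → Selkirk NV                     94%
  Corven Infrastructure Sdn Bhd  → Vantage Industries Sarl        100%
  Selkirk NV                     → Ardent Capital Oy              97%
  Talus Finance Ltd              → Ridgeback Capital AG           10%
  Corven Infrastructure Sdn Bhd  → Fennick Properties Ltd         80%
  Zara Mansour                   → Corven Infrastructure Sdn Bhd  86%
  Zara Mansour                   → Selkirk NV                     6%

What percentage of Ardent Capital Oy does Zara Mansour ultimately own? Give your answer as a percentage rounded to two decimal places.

84.23%

Zara reaches Ardent along 2 paths.
Via Corven → Vantage → Selkirk: 86% × 100% × 94% × 97% = 78.4148%.
Via Selkirk: 6% × 97% = 5.82%.
Total: 78.4148% + 5.82% = 84.2348%.
Rounded: 84.23%.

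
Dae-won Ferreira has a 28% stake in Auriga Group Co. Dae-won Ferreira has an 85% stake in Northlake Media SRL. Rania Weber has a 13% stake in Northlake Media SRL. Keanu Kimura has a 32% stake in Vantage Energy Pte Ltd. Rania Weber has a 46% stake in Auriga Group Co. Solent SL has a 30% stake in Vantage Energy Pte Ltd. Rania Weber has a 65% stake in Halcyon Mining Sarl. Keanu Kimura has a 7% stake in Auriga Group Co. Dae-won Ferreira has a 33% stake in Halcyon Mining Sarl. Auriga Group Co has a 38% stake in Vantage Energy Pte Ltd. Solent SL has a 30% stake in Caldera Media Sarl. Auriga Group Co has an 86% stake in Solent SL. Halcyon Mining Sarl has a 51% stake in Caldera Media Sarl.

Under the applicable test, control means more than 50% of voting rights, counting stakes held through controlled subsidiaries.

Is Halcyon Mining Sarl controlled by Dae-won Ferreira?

Dae-won holds 85% of Northlake, so Dae-won controls Northlake.
In Halcyon, Dae-won's side holds only 33%, not > 50%.
So Dae-won does not control Halcyon.

No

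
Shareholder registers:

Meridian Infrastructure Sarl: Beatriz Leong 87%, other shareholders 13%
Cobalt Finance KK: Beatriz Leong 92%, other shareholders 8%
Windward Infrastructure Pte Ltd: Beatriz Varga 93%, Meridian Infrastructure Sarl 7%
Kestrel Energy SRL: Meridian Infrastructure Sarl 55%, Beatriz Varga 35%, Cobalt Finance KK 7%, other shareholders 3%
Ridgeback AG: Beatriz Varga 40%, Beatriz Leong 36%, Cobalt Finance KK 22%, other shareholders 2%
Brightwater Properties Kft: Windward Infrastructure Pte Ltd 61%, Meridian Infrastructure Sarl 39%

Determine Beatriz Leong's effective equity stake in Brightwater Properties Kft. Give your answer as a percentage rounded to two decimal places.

Beatriz Leong reaches Brightwater along 2 paths.
Via Meridian → Windward: 87% × 7% × 61% = 3.7149%.
Via Meridian: 87% × 39% = 33.93%.
Total: 3.7149% + 33.93% = 37.6449%.
Rounded: 37.64%.

37.64%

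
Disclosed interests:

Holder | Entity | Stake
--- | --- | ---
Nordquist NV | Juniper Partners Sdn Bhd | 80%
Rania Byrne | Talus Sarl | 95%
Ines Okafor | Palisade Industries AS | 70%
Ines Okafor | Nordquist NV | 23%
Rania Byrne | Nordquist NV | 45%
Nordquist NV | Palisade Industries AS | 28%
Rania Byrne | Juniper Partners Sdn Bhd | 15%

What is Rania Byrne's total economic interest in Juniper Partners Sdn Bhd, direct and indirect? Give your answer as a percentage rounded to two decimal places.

Rania reaches Juniper along 2 paths.
Direct stake: 15% = 15%.
Via Nordquist: 45% × 80% = 36%.
Total: 15% + 36% = 51%.
Rounded: 51.00%.

51.00%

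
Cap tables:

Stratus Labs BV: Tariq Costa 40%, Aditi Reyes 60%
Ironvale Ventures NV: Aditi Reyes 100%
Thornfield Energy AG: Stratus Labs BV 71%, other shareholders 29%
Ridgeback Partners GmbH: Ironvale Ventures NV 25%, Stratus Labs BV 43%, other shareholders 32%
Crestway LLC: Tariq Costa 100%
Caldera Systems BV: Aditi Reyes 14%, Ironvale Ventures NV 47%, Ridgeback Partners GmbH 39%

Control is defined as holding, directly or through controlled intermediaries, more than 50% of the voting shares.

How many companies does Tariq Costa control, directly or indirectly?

1

Tariq holds 100% of Crestway, so Tariq controls Crestway.
No other company's threshold is met.
Tariq controls 1 company.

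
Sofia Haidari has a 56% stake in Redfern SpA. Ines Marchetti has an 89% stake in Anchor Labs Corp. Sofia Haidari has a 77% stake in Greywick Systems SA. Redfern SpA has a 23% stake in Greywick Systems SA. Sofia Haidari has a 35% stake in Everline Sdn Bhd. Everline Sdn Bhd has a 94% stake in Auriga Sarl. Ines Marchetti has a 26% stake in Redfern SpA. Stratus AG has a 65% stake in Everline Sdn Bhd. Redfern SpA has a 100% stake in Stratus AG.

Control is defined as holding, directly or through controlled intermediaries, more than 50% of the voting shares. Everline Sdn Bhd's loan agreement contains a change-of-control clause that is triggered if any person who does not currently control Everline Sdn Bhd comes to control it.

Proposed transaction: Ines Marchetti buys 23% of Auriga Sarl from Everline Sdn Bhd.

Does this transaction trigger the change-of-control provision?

No

The purchase adds only to Ines's holdings (Everline's stake shrinks), so Ines is the only person who could newly come to control Everline.
Ines holds 89% of Anchor, so Ines controls Anchor.
Neither Ines nor any entity Ines controls holds any voting interest in Everline.
So before the transaction, Ines does not control Everline.
After the purchase, Ines holds 23% of Auriga directly, and Everline's stake falls to 71%.
Ines's side now holds 23% of Auriga, not > 50%, so Ines still does not control Auriga.
After the transaction, neither Ines nor any entity Ines controls holds a voting interest in Everline, so Ines still does not control it.
No new person acquires control, so the clause is not triggered.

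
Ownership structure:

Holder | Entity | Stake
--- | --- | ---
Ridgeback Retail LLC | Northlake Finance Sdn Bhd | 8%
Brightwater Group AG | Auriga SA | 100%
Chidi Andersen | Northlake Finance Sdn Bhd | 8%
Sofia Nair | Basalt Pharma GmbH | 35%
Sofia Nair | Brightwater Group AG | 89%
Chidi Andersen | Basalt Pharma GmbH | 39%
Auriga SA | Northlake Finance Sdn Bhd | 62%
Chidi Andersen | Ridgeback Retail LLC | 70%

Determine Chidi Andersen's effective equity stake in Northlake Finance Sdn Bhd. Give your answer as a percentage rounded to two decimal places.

Chidi reaches Northlake along 2 paths.
Direct stake: 8% = 8%.
Via Ridgeback: 70% × 8% = 5.6%.
Total: 8% + 5.6% = 13.6%.
Rounded: 13.60%.

13.60%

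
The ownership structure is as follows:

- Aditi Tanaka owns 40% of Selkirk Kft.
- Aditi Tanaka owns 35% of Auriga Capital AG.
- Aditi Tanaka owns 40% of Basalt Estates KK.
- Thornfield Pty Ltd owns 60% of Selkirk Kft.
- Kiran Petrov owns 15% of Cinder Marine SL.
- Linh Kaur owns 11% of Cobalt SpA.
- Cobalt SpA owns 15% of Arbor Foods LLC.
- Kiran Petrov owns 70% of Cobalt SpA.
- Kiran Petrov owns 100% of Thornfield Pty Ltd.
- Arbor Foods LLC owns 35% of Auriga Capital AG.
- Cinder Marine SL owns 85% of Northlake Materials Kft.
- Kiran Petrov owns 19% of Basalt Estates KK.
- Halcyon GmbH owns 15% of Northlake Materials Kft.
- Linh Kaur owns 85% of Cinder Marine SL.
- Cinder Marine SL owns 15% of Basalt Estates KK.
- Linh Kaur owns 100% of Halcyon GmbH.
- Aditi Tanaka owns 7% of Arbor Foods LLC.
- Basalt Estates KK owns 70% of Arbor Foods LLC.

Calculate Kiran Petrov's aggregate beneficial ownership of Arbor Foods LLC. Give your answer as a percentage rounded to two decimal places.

Kiran reaches Arbor along 3 paths.
Via Cobalt: 70% × 15% = 10.5%.
Via Basalt: 19% × 70% = 13.3%.
Via Cinder → Basalt: 15% × 15% × 70% = 1.575%.
Total: 10.5% + 13.3% + 1.575% = 25.375%.
Rounded: 25.38%.

25.38%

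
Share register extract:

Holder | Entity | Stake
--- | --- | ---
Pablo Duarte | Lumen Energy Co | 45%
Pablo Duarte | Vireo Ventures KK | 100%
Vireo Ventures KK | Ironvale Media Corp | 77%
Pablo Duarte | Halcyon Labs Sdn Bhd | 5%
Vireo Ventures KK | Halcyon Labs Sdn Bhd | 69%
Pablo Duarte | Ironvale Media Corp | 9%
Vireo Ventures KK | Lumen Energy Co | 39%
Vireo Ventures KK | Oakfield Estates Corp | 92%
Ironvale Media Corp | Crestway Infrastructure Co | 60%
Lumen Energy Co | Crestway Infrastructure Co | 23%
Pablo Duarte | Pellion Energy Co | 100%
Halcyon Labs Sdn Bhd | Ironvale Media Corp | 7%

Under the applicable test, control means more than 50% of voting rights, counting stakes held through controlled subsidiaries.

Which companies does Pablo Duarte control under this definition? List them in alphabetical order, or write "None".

Pablo holds 100% of Vireo, so Pablo controls Vireo.
Pablo and Vireo together hold 45% + 39% = 84% of Lumen, so Pablo controls Lumen.
Pablo and Vireo together hold 5% + 69% = 74% of Halcyon, so Pablo controls Halcyon.
Pablo holds 100% of Pellion, so Pablo controls Pellion.
Vireo and Halcyon and Pablo together hold 77% + 7% + 9% = 93% of Ironvale, so Pablo controls Ironvale.
Lumen and Ironvale together hold 23% + 60% = 83% of Crestway, so Pablo controls Crestway.
Vireo holds 92% of Oakfield, so Pablo controls Oakfield.

Crestway Infrastructure Co, Halcyon Labs Sdn Bhd, Ironvale Media Corp, Lumen Energy Co, Oakfield Estates Corp, Pellion Energy Co, Vireo Ventures KK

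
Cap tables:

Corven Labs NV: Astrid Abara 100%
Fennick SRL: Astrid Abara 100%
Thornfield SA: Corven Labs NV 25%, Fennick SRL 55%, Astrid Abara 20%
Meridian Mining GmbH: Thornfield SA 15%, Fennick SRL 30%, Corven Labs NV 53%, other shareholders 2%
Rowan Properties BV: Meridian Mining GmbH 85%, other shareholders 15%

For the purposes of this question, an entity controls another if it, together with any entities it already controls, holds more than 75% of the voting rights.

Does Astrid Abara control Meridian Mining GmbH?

Astrid holds 100% of Fennick, so Astrid controls Fennick.
Astrid holds 100% of Corven, so Astrid controls Corven.
Corven and Fennick and Astrid together hold 25% + 55% + 20% = 100% of Thornfield, so Astrid controls Thornfield.
Thornfield and Fennick and Corven together hold 15% + 30% + 53% = 98% of Meridian, so Astrid controls Meridian.

Yes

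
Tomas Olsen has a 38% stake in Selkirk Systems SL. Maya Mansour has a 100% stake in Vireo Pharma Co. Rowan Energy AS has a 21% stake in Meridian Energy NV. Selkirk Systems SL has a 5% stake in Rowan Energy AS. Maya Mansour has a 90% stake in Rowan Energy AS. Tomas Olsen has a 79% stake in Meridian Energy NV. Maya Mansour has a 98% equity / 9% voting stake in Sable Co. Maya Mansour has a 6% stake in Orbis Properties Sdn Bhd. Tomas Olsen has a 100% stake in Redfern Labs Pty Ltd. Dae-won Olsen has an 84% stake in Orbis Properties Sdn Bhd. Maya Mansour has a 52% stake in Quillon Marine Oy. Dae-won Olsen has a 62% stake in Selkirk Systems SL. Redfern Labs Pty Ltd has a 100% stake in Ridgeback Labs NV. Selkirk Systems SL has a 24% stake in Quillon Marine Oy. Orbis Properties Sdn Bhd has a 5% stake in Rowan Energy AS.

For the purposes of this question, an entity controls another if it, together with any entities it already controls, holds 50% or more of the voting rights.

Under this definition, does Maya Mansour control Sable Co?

Maya holds 52% of Quillon, so Maya controls Quillon.
Maya holds 100% of Vireo, so Maya controls Vireo.
Maya holds 90% of Rowan, so Maya controls Rowan.
In Sable, Maya's side holds only 9%, not ≥ 50%.
So Maya does not control Sable.

No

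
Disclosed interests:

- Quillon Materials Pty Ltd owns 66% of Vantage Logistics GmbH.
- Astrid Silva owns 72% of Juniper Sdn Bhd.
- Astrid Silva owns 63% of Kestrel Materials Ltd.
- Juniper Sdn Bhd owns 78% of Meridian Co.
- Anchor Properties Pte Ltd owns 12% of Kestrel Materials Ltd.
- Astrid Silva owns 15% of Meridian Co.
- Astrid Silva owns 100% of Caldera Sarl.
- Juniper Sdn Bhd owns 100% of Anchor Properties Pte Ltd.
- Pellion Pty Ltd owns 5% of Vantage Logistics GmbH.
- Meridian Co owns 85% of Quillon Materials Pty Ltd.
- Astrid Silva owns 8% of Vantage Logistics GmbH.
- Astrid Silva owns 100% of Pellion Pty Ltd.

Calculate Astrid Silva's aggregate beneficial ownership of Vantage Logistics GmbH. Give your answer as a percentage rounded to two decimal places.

Astrid reaches Vantage along 4 paths.
Via Pellion: 100% × 5% = 5%.
Direct stake: 8% = 8%.
Via Meridian → Quillon: 15% × 85% × 66% = 8.415%.
Via Juniper → Meridian → Quillon: 72% × 78% × 85% × 66% = 31.50576%.
Total: 5% + 8% + 8.415% + 31.50576% = 52.92076%.
Rounded: 52.92%.

52.92%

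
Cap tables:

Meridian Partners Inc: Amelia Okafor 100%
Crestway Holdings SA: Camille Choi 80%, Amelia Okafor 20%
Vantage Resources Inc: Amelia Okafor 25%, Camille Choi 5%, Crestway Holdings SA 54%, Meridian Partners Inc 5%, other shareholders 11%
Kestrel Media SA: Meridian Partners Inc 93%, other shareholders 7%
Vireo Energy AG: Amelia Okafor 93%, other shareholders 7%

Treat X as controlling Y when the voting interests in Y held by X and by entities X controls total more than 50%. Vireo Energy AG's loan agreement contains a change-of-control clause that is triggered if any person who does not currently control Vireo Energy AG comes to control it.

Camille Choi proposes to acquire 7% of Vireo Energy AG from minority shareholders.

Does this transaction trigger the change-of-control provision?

No

The purchase changes only Camille's holdings, so Camille is the only person who could newly come to control Vireo.
Camille holds 80% of Crestway, so Camille controls Crestway.
Camille and Crestway together hold 5% + 54% = 59% of Vantage, so Camille controls Vantage.
Neither Camille nor any entity Camille controls holds any voting interest in Vireo.
So before the transaction, Camille does not control Vireo.
After the purchase, Camille holds 7% of Vireo directly.
After the transaction, Camille's side holds 7% of Vireo, not > 50%, so Camille still does not control Vireo.
No new person acquires control, so the clause is not triggered.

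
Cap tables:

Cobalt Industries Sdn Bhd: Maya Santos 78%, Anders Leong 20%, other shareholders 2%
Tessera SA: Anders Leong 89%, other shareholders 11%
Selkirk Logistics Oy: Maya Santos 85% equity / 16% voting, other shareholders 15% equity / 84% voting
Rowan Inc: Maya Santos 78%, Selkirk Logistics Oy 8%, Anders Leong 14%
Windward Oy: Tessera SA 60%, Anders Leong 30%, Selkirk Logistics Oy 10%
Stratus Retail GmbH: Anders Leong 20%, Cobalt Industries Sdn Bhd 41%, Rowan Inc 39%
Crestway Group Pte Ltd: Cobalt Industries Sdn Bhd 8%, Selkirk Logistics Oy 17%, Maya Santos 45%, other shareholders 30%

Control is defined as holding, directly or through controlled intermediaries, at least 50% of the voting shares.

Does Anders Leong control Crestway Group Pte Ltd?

No

Anders holds 89% of Tessera, so Anders controls Tessera.
Tessera and Anders together hold 60% + 30% = 90% of Windward, so Anders controls Windward.
Neither Anders nor any entity Anders controls holds any voting interest in Crestway.
So Anders does not control Crestway.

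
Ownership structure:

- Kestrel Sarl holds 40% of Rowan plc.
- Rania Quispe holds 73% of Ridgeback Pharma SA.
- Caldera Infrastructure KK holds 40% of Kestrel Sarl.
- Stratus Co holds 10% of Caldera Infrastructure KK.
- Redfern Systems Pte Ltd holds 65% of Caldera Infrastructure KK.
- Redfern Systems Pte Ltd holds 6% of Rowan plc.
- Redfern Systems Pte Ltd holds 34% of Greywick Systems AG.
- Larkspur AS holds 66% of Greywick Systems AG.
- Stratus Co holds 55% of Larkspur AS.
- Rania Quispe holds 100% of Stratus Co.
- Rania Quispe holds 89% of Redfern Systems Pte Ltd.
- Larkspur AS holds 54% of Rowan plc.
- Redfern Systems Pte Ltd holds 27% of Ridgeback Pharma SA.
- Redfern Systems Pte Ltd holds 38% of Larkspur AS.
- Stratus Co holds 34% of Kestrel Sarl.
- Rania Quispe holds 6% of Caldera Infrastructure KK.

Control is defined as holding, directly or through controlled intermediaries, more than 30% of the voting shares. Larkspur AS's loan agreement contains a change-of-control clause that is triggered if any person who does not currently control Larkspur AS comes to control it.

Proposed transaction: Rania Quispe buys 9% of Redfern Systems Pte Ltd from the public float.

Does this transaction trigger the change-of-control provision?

The purchase changes only Rania's holdings, so Rania is the only person who could newly come to control Larkspur.
Rania holds 89% of Redfern, so Rania controls Redfern.
Rania holds 100% of Stratus, so Rania controls Stratus.
Stratus and Redfern together hold 55% + 38% = 93% of Larkspur, so Rania controls Larkspur.
So Rania already controls Larkspur before the transaction.
After the purchase, Rania's direct stake in Redfern rises to 89% + 9% = 98%.
Rania controlled Larkspur already, so this is not a new person acquiring control; every other person's position is unchanged or reduced.
No new person acquires control, so the clause is not triggered.

No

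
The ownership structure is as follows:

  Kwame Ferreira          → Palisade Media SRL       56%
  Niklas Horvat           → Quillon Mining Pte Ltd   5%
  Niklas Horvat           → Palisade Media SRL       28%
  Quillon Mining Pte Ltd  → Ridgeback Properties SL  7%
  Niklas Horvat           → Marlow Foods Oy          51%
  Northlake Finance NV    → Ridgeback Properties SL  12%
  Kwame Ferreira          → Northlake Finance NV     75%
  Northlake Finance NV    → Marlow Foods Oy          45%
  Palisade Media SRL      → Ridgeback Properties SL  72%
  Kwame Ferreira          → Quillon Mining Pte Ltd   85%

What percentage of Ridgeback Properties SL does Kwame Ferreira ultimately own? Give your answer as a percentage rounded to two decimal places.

55.27%

Kwame reaches Ridgeback along 3 paths.
Via Palisade: 56% × 72% = 40.32%.
Via Northlake: 75% × 12% = 9%.
Via Quillon: 85% × 7% = 5.95%.
Total: 40.32% + 9% + 5.95% = 55.27%.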